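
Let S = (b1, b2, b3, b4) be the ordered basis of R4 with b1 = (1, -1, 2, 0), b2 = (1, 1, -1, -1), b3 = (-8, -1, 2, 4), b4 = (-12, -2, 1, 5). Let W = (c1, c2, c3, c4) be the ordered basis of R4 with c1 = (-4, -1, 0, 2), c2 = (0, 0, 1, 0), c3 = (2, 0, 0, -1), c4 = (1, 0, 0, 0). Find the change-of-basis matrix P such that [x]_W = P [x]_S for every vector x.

[[1, -1, 1, 2], [2, -1, 2, 1], [2, -1, -2, -1], [1, -1, 0, -2]]

Column j of P is [bj]_W, since P maps S-coordinates to W-coordinates.
Expressing b1 in W: b1 = c1 + 2c2 + 2c3 + c4, so column 1 of P is (1, 2, 2, 1).
Doing the same for each bj gives P = [[1, -1, 1, 2], [2, -1, 2, 1], [2, -1, -2, -1], [1, -1, 0, -2]].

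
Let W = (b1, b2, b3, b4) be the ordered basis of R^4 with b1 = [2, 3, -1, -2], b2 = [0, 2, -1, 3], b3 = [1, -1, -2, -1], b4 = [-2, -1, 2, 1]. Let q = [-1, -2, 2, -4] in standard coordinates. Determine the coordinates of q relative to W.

Write q = c_1 b1 + ... + c_4 b4 and solve for the c_i.
Row-reducing the augmented matrix [M | q] gives c = (1, -1, 1, 2).
Check: b1 - b2 + b3 + 2b4 = [-1, -2, 2, -4].

[1, -1, 1, 2]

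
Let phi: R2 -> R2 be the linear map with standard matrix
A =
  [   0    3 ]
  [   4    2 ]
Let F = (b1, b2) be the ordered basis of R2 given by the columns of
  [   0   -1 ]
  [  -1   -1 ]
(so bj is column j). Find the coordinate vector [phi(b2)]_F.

<3, 3>

Column 2 of [phi]_F is the F-coordinate vector of phi(b2).
In standard coordinates phi(b2) = A b2 = <-3, -6>.
Converting to F: <-3, -6> = 3b1 + 3b2, so the coordinate vector is <3, 3>.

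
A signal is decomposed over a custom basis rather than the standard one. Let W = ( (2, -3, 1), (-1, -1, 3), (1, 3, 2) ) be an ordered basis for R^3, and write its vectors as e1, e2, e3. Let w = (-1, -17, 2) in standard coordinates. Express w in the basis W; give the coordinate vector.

(2, 2, -3)

We seek scalars with c_1 e1 + ... + c_3 e3 = w; equivalently solve M c = w where the columns of M are e1, ..., e3.
Row-reducing the augmented matrix [M | w] gives c = (2, 2, -3).
Check: 2e1 + 2e2 - 3e3 = (-1, -17, 2).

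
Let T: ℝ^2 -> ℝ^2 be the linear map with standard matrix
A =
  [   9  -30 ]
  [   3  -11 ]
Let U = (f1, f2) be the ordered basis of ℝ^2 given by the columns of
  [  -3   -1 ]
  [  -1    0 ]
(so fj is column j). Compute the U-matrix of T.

With P the matrix whose columns are f1, f2, [T]_U = P^(-1) A P.
Column by column: T(f1) = A f1 = [3, 2]; its U-coordinates [-2, 3] give column 1.
Continuing for each basis vector yields [T]_U = [[-2, 3], [3, 0]].

[[-2, 3], [3, 0]]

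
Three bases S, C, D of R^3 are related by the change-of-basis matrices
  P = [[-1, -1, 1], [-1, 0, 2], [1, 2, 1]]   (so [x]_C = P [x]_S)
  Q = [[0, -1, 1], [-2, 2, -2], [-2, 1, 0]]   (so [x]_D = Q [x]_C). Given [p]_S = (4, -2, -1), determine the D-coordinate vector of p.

Composing the changes, [p]_D = Q P [p]_S.
Q P = [[2, 2, -1], [-2, -2, 0], [1, 2, 0]]; applying this to (4, -2, -1) gives (5, -4, 0).

(5, -4, 0)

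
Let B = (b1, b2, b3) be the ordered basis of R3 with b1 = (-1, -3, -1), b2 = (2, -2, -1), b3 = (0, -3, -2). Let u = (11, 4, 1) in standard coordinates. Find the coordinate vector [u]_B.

Write u = c_1 b1 + ... + c_3 b3 and solve for the c_i.
Solving this 3x3 system gives c = (-3, 4, -1).
Check: -3b1 + 4b2 - b3 = (11, 4, 1).

(-3, 4, -1)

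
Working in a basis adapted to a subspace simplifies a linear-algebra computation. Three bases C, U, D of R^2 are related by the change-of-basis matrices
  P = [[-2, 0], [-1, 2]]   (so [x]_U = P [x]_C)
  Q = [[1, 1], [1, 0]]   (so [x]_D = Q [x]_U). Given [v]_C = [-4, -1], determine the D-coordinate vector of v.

Composing the changes, [v]_D = Q P [v]_C.
Q P = [[-3, 2], [-2, 0]]; applying this to [-4, -1] gives [10, 8].

[10, 8]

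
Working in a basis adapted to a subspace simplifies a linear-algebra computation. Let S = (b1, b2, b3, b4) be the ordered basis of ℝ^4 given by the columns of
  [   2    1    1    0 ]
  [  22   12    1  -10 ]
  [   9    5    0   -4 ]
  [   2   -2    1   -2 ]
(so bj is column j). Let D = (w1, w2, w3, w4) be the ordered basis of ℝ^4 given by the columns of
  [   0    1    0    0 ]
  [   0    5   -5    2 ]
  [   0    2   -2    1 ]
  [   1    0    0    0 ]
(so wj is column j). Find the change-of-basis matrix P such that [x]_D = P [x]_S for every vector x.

[[2, -2, 1, -2], [2, 1, 1, 0], [-2, -1, 0, 2], [1, 1, -2, 0]]

Let M have columns bj and N have columns wj. Then for every x, N [x]_D = x = M [x]_S, so P = N^(-1) M.
Since det N = 1, N^(-1) has integer entries; multiplying gives P = [[2, -2, 1, -2], [2, 1, 1, 0], [-2, -1, 0, 2], [1, 1, -2, 0]].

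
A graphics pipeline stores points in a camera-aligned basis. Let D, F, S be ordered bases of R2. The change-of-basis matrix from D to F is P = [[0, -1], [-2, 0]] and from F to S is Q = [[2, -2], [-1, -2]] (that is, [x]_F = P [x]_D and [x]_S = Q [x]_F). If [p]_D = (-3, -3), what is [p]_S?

(-6, -15)

Composing the changes, [p]_S = Q P [p]_D.
Q P = [[4, -2], [4, 1]]; applying this to (-3, -3) gives (-6, -15).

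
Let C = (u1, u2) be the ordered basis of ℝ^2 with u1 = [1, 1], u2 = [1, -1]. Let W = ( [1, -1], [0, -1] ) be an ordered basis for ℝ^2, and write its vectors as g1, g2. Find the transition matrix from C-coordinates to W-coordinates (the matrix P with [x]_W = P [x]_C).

Column j of P is [uj]_W, since P maps C-coordinates to W-coordinates.
Expressing u1 in W: u1 = g1 - 2g2, so column 1 of P is [1, -2].
Doing the same for each uj gives P = [[1, 1], [-2, 0]].

[[1, 1], [-2, 0]]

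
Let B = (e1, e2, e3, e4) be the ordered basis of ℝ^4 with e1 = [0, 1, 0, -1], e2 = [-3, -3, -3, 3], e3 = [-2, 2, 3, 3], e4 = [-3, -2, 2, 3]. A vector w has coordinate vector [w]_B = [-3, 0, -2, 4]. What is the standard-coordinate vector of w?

The coordinates say w = -3e1 + 0·e2 - 2e3 + 4e4; adding the scaled basis vectors gives [-8, -15, 2, 9].

[-8, -15, 2, 9]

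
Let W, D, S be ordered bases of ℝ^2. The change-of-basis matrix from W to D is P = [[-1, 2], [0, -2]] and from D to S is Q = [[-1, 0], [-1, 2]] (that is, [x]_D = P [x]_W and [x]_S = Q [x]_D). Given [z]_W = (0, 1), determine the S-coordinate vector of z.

(-2, -6)

Apply P to get D-coordinates (2, -2), then Q to get S-coordinates.
The result is [z]_S = (-2, -6).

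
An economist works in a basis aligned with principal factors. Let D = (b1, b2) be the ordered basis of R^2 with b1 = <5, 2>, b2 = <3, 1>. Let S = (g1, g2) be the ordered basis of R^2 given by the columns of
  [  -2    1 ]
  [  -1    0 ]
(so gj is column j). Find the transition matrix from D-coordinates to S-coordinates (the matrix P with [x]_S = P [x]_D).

[[-2, -1], [1, 1]]

Take x = bj: its D-coordinates are the j-th standard unit vector, so P e_j — column j of P — equals [bj]_S.
b1 = -2g1 + g2, giving column 1 = <-2, 1>; repeating for each j gives P = [[-2, -1], [1, 1]].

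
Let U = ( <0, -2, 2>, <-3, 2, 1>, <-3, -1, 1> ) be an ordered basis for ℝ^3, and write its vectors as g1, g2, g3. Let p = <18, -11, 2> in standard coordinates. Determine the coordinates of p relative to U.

<4, -3, -3>

Write p = c_1 g1 + ... + c_3 g3 and solve for the c_i.
Solving this 3x3 system gives c = (4, -3, -3).
Check: 4g1 - 3g2 - 3g3 = <18, -11, 2>.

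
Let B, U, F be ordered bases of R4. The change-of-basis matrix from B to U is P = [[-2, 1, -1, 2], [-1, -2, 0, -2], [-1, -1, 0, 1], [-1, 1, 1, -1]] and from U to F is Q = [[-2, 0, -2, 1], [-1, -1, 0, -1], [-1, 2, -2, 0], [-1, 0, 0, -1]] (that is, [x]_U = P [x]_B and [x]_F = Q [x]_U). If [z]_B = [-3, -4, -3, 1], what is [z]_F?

Composing the changes, [z]_F = Q P [z]_B.
Q P = [[5, 1, 3, -7], [4, 0, 0, 1], [2, -3, 1, -8], [3, -2, 0, -1]]; applying this to [-3, -4, -3, 1] gives [-35, -11, -5, -2].

[-35, -11, -5, -2]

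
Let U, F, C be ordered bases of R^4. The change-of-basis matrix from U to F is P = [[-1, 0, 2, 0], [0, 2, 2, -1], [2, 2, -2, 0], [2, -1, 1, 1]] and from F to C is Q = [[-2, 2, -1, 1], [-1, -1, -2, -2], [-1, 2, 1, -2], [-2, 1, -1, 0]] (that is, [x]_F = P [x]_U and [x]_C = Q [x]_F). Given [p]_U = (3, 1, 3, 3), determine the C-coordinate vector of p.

Composing the changes, [p]_C = Q P [p]_U.
Q P = [[2, 1, 3, -1], [-7, -4, -2, -1], [-1, 8, -2, -4], [0, 0, 0, -1]]; applying this to (3, 1, 3, 3) gives (13, -34, -13, -3).

(13, -34, -13, -3)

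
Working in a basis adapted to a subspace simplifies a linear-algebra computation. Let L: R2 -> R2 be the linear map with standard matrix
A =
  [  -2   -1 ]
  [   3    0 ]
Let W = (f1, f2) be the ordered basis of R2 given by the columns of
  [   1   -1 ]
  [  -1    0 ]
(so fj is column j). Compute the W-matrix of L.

[[-3, 3], [-2, 1]]

Let P have columns f1, f2. Then [L]_W = P^(-1) A P.
Here det P = -1, so P^(-1) is integer; computing A P first and then P^(-1)(A P) gives [[-3, 3], [-2, 1]].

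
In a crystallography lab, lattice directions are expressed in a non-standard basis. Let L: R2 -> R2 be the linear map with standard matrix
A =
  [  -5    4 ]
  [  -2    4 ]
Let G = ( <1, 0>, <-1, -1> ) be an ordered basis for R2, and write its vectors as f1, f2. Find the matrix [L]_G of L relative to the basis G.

The j-th column of [L]_G is [L(fj)]_G.
L(f1) = A f1 = <-5, -2> = -3f1 + 2f2, so column 1 is <-3, 2>.
Repeating for f2 and assembling the columns gives [[-3, 3], [2, 2]].

[[-3, 3], [2, 2]]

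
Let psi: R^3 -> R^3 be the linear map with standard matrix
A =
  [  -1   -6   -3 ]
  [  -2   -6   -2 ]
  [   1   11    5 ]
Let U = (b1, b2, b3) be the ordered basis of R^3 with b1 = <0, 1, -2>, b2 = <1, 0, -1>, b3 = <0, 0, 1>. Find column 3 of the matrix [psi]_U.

Compute psi(b3) = A b3 = <-3, -2, 5> in standard coordinates.
Then write this in U-coordinates: solve for y in y_1 b1 + ... + y_3 b3 = <-3, -2, 5>.
This gives y = <-2, -3, -2>, which is column 3 of [psi]_U.

<-2, -3, -2>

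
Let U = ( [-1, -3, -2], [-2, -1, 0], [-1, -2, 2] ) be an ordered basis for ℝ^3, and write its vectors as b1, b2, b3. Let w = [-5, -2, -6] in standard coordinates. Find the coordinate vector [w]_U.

[1, 3, -2]

[w]_U is the unique c with M c = w, where M has columns b1, ..., b3.
Row-reducing the augmented matrix [M | w] gives c = (1, 3, -2).
Check: b1 + 3b2 - 2b3 = [-5, -2, -6].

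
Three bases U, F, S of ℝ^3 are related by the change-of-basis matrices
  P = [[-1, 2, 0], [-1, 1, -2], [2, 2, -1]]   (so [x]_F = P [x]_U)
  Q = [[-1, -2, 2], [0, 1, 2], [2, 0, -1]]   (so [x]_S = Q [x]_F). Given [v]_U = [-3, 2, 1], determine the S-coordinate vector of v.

Composing the changes, [v]_S = Q P [v]_U.
Q P = [[7, 0, 2], [3, 5, -4], [-4, 2, 1]]; applying this to [-3, 2, 1] gives [-19, -3, 17].

[-19, -3, 17]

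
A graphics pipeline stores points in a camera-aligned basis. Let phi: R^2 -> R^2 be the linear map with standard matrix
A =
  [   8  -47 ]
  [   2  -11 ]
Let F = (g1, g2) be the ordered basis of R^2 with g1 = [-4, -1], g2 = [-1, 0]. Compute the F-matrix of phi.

[[-3, 2], [-3, 0]]

The j-th column of [phi]_F is [phi(gj)]_F.
phi(g1) = A g1 = [15, 3] = -3g1 - 3g2, so column 1 is [-3, -3].
Repeating for g2 and assembling the columns gives [[-3, 2], [-3, 0]].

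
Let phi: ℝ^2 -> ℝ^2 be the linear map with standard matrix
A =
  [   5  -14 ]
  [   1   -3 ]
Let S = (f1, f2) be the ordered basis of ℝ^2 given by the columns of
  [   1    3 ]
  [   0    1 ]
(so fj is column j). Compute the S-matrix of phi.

The j-th column of [phi]_S is [phi(fj)]_S.
phi(f1) = A f1 = (5, 1) = 2f1 + f2, so column 1 is (2, 1).
Repeating for f2 and assembling the columns gives [[2, 1], [1, 0]].

[[2, 1], [1, 0]]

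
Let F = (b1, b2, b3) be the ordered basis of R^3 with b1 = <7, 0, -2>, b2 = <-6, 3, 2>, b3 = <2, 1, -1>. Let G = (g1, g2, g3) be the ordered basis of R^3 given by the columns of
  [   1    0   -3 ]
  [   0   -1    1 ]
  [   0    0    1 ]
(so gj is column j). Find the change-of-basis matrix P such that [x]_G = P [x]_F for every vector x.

[[1, 0, -1], [-2, -1, -2], [-2, 2, -1]]

Column j of P is [bj]_G, since P maps F-coordinates to G-coordinates.
Expressing b1 in G: b1 = g1 - 2g2 - 2g3, so column 1 of P is <1, -2, -2>.
Doing the same for each bj gives P = [[1, 0, -1], [-2, -1, -2], [-2, 2, -1]].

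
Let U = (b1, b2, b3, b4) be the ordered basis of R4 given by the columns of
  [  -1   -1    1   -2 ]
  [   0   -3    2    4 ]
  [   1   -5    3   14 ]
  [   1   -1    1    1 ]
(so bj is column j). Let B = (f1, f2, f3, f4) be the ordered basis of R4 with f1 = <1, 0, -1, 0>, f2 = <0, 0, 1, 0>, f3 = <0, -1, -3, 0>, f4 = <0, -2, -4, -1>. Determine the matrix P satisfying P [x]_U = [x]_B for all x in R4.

[[-1, -1, 1, -2], [2, 1, 0, 2], [2, 1, 0, -2], [-1, 1, -1, -1]]

Let M have columns bj and N have columns fj. Then for every x, N [x]_B = x = M [x]_U, so P = N^(-1) M.
Since det N = -1, N^(-1) has integer entries; multiplying gives P = [[-1, -1, 1, -2], [2, 1, 0, 2], [2, 1, 0, -2], [-1, 1, -1, -1]].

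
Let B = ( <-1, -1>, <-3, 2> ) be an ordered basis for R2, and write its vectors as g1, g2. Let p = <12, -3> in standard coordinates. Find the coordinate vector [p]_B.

Write p = c_1 g1 + c_2 g2 and solve for the c_i.
System: -c_1 - 3c_2 = 12, -c_1 + 2c_2 = -3; solving gives c_1 = -3, c_2 = -3.
Check: -3g1 - 3g2 = <12, -3>.

<-3, -3>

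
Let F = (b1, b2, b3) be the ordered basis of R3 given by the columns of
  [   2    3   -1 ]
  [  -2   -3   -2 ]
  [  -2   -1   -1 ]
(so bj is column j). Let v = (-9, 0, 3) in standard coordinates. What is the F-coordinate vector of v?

We seek scalars with c_1 b1 + ... + c_3 b3 = v; equivalently solve M c = v where the columns of M are b1, ..., b3.
Row-reducing the augmented matrix [M | v] gives c = (-3, 0, 3).
Check: -3b1 + 0·b2 + 3b3 = (-9, 0, 3).

(-3, 0, 3)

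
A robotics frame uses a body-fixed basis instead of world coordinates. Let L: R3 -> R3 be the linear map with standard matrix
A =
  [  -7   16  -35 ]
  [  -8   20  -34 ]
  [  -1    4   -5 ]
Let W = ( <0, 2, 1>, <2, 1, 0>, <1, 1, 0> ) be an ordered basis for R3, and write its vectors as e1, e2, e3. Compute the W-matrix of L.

Let P have columns e1, ..., e3. Then [L]_W = P^(-1) A P.
Here det P = 1, so P^(-1) is integer; computing A P first and then P^(-1)(A P) gives [[3, 2, 3], [-3, 2, 3], [3, -2, 3]].

[[3, 2, 3], [-3, 2, 3], [3, -2, 3]]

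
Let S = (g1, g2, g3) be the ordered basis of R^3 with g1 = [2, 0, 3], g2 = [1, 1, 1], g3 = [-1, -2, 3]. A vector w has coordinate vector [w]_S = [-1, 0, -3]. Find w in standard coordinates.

[1, 6, -12]

w = M [w]_S, where M has columns g1, ..., g3.
Carrying out the matrix-vector product, w = [1, 6, -12].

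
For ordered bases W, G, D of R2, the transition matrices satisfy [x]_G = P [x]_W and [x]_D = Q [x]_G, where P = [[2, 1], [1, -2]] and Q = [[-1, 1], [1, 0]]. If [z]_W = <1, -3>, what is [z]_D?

First [z]_G = P [z]_W = <-1, 7>.
Then [z]_D = Q [z]_G = <8, -1>.

<8, -1>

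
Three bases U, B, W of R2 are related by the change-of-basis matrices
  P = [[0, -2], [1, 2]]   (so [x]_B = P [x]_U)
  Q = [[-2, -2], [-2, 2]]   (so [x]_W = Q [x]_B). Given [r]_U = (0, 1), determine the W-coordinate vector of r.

First [r]_B = P [r]_U = (-2, 2).
Then [r]_W = Q [r]_B = (0, 8).

(0, 8)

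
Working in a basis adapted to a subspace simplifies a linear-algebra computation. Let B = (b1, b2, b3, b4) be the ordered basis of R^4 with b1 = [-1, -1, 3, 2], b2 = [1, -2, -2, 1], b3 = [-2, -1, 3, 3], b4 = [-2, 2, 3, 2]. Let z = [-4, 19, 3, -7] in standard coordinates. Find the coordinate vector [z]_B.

[-3, -3, -2, 4]

Write z = c_1 b1 + ... + c_4 b4 and solve for the c_i.
Solving this 4x4 system gives c = (-3, -3, -2, 4).
Check: -3b1 - 3b2 - 2b3 + 4b4 = [-4, 19, 3, -7].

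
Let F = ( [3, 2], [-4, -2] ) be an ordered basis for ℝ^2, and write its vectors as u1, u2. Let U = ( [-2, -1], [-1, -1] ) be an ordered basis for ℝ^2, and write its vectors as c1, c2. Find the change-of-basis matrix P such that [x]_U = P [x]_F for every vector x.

Column j of P is [uj]_U, since P maps F-coordinates to U-coordinates.
Expressing u1 in U: u1 = -c1 - c2, so column 1 of P is [-1, -1].
Doing the same for each uj gives P = [[-1, 2], [-1, 0]].

[[-1, 2], [-1, 0]]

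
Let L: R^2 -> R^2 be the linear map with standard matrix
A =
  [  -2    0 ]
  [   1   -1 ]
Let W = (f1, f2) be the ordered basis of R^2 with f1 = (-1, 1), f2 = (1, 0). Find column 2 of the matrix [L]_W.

Column 2 of [L]_W is the W-coordinate vector of L(f2).
In standard coordinates L(f2) = A f2 = (-2, 1).
Converting to W: (-2, 1) = f1 - f2, so the coordinate vector is (1, -1).

(1, -1)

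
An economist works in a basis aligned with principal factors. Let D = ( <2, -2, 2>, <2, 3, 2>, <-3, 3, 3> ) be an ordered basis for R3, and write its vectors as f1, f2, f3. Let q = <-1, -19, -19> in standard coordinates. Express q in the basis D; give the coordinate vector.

<-1, -4, -3>

Write q = c_1 f1 + ... + c_3 f3 and solve for the c_i.
Solving this 3x3 system gives c = (-1, -4, -3).
Check: -f1 - 4f2 - 3f3 = <-1, -19, -19>.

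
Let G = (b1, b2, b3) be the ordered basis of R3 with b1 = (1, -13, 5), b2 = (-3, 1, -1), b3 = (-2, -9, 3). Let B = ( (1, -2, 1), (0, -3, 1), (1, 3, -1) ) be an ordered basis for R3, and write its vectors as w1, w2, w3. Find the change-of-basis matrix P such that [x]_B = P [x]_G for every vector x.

Column j of P is [bj]_B, since P maps G-coordinates to B-coordinates.
Expressing b1 in B: b1 = 2w1 + 2w2 - w3, so column 1 of P is (2, 2, -1).
Doing the same for each bj gives P = [[2, -2, 0], [2, 0, 1], [-1, -1, -2]].

[[2, -2, 0], [2, 0, 1], [-1, -1, -2]]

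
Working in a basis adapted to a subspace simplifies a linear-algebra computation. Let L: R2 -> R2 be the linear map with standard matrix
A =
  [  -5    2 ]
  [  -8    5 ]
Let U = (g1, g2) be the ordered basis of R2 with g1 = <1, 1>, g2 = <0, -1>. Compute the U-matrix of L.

With P the matrix whose columns are g1, g2, [L]_U = P^(-1) A P.
Column by column: L(g1) = A g1 = <-3, -3>; its U-coordinates <-3, 0> give column 1.
Continuing for each basis vector yields [L]_U = [[-3, -2], [0, 3]].

[[-3, -2], [0, 3]]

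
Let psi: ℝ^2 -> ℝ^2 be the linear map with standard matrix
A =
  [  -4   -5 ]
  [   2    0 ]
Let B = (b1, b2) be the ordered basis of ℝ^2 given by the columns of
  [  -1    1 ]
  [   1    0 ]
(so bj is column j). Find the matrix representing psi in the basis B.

[[-2, 2], [-3, -2]]

With P the matrix whose columns are b1, b2, [psi]_B = P^(-1) A P.
Column by column: psi(b1) = A b1 = [-1, -2]; its B-coordinates [-2, -3] give column 1.
Continuing for each basis vector yields [psi]_B = [[-2, 2], [-3, -2]].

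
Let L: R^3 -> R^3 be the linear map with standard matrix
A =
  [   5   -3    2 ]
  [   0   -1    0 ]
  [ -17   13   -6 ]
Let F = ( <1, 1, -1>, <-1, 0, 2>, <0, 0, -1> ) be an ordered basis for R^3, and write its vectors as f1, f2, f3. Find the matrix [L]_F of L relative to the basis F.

The j-th column of [L]_F is [L(fj)]_F.
L(f1) = A f1 = <0, -1, 2> = -f1 - f2 - 3f3, so column 1 is <-1, -1, -3>.
Repeating for f2, f3 and assembling the columns gives [[-1, 0, 0], [-1, 1, 2], [-3, -3, -2]].

[[-1, 0, 0], [-1, 1, 2], [-3, -3, -2]]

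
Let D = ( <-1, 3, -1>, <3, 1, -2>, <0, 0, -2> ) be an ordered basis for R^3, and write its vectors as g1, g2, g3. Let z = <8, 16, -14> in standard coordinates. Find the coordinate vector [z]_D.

Write z = c_1 g1 + ... + c_3 g3 and solve for the c_i.
Solving this 3x3 system gives c = (4, 4, 1).
Check: 4g1 + 4g2 + g3 = <8, 16, -14>.

<4, 4, 1>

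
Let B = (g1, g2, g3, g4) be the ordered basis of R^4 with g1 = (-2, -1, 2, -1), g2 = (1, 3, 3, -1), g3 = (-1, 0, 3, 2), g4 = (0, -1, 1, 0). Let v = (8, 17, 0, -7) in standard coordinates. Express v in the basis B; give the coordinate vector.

Write v = c_1 g1 + ... + c_4 g4 and solve for the c_i.
Row-reducing the augmented matrix [M | v] gives c = (-1, 4, -2, -4).
Check: -g1 + 4g2 - 2g3 - 4g4 = (8, 17, 0, -7).

(-1, 4, -2, -4)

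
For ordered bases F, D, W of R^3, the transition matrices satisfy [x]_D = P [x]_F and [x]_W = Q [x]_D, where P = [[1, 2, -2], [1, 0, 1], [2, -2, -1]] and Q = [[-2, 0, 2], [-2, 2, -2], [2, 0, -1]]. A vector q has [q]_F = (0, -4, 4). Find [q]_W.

Apply P to get D-coordinates (-16, 4, 4), then Q to get W-coordinates.
The result is [q]_W = (40, 32, -36).

(40, 32, -36)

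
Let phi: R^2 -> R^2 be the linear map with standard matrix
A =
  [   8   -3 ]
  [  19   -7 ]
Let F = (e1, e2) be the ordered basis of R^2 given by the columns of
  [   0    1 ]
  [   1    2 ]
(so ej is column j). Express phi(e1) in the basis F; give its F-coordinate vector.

Compute phi(e1) = A e1 = (-3, -7) in standard coordinates.
Then write this in F-coordinates: solve for y in y_1 e1 + y_2 e2 = (-3, -7).
This gives y = (-1, -3), which is column 1 of [phi]_F.

(-1, -3)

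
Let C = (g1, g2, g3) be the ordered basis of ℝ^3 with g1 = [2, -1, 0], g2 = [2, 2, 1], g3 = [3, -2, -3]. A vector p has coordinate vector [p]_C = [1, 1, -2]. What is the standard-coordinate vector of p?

[-2, 5, 7]

The coordinates say p = g1 + g2 - 2g3; adding the scaled basis vectors gives [-2, 5, 7].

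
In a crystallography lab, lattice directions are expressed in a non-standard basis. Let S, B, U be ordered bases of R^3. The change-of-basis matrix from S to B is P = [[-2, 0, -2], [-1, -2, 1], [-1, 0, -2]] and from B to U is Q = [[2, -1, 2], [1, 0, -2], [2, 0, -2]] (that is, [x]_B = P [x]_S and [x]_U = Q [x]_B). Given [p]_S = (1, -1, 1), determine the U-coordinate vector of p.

Apply P to get B-coordinates (-4, 2, -3), then Q to get U-coordinates.
The result is [p]_U = (-16, 2, -2).

(-16, 2, -2)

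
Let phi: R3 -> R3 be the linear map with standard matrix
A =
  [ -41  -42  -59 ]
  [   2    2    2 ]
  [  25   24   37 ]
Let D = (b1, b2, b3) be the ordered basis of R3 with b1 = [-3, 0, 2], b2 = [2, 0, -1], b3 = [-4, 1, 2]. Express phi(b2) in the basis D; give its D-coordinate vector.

Column 2 of [phi]_D is the D-coordinate vector of phi(b2).
In standard coordinates phi(b2) = A b2 = [-23, 2, 13].
Converting to D: [-23, 2, 13] = 3b1 - 3b2 + 2b3, so the coordinate vector is [3, -3, 2].

[3, -3, 2]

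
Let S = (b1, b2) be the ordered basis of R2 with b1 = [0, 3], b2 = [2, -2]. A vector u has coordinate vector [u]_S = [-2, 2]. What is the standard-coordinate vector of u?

[4, -10]

The coordinates say u = -2b1 + 2b2; adding the scaled basis vectors gives [4, -10].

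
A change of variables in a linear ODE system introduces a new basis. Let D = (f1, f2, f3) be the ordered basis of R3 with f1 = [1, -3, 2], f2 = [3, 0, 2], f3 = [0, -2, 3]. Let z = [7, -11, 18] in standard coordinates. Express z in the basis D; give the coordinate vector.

[z]_D is the unique c with M c = z, where M has columns f1, ..., f3.
Solving this 3x3 system gives c = (1, 2, 4).
Check: f1 + 2f2 + 4f3 = [7, -11, 18].

[1, 2, 4]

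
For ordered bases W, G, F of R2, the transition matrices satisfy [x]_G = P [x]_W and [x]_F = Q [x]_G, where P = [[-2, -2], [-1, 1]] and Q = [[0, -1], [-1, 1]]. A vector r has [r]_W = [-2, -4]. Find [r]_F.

[2, -14]

Apply P to get G-coordinates [12, -2], then Q to get F-coordinates.
The result is [r]_F = [2, -14].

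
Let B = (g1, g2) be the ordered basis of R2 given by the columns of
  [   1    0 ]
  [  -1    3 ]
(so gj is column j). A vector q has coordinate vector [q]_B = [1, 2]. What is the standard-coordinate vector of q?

[1, 5]

The coordinates say q = g1 + 2g2; adding the scaled basis vectors gives [1, 5].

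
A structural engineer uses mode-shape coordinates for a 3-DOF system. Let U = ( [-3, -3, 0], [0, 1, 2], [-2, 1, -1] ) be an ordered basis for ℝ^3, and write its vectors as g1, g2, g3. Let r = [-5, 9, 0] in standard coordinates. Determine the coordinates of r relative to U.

[r]_U is the unique c with M c = r, where M has columns g1, ..., g3.
Row-reducing the augmented matrix [M | r] gives c = (-1, 2, 4).
Check: -g1 + 2g2 + 4g3 = [-5, 9, 0].

[-1, 2, 4]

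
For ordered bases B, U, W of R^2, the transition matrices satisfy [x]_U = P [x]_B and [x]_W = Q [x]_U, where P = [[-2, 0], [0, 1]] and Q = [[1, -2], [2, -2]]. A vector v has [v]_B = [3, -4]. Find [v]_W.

[2, -4]

Composing the changes, [v]_W = Q P [v]_B.
Q P = [[-2, -2], [-4, -2]]; applying this to [3, -4] gives [2, -4].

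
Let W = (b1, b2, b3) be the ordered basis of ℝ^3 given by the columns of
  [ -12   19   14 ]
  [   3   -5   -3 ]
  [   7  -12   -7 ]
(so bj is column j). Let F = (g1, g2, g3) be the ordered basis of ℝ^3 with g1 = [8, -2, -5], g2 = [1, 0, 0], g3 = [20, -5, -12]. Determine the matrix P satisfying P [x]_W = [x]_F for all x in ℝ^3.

Let M have columns bj and N have columns gj. Then for every x, N [x]_F = x = M [x]_W, so P = N^(-1) M.
Since det N = 1, N^(-1) has integer entries; multiplying gives P = [[1, 0, -1], [0, -1, 2], [-1, 1, 1]].

[[1, 0, -1], [0, -1, 2], [-1, 1, 1]]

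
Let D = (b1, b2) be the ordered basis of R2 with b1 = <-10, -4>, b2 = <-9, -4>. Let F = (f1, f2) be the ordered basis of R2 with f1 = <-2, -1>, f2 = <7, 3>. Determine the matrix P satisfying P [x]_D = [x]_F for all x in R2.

[[-2, 1], [-2, -1]]

Let M have columns bj and N have columns fj. Then for every x, N [x]_F = x = M [x]_D, so P = N^(-1) M.
Since det N = 1, N^(-1) has integer entries; multiplying gives P = [[-2, 1], [-2, -1]].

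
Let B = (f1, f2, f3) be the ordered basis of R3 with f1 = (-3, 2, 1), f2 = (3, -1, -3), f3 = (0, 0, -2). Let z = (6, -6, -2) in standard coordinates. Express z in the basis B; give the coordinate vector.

[z]_B is the unique c with M c = z, where M has columns f1, ..., f3.
Solving this 3x3 system gives c = (-4, -2, 2).
Check: -4f1 - 2f2 + 2f3 = (6, -6, -2).

(-4, -2, 2)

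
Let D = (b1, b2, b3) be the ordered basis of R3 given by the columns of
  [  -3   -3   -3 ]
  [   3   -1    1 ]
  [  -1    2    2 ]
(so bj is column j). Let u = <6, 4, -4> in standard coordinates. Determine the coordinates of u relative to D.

<0, -3, 1>

Write u = c_1 b1 + ... + c_3 b3 and solve for the c_i.
Solving this 3x3 system gives c = (0, -3, 1).
Check: 0·b1 - 3b2 + b3 = <6, 4, -4>.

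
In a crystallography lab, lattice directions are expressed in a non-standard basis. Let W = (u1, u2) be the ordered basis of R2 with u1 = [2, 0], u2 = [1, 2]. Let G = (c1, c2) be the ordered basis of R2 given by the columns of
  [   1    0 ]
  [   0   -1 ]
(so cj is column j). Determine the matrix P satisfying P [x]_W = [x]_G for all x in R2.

Take x = uj: its W-coordinates are the j-th standard unit vector, so P e_j — column j of P — equals [uj]_G.
u1 = 2c1 + 0·c2, giving column 1 = [2, 0]; repeating for each j gives P = [[2, 1], [0, -2]].

[[2, 1], [0, -2]]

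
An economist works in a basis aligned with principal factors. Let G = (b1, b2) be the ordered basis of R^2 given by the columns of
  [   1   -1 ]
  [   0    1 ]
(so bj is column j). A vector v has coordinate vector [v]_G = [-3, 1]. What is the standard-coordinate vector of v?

v = M [v]_G, where M has columns b1, b2.
Carrying out the matrix-vector product, v = [-4, 1].

[-4, 1]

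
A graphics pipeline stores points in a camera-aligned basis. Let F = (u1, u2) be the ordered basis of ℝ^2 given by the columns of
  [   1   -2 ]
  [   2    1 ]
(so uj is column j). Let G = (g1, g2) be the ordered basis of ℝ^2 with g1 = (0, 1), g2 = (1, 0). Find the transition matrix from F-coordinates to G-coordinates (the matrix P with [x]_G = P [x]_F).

[[2, 1], [1, -2]]

Let M have columns uj and N have columns gj. Then for every x, N [x]_G = x = M [x]_F, so P = N^(-1) M.
Since det N = -1, N^(-1) has integer entries; multiplying gives P = [[2, 1], [1, -2]].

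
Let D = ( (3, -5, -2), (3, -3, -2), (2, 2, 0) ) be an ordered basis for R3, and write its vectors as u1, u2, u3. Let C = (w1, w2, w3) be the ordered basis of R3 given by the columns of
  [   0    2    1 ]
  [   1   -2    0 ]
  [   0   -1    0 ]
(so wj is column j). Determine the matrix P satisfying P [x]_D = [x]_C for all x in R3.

[[-1, 1, 2], [2, 2, 0], [-1, -1, 2]]

Column j of P is [uj]_C, since P maps D-coordinates to C-coordinates.
Expressing u1 in C: u1 = -w1 + 2w2 - w3, so column 1 of P is (-1, 2, -1).
Doing the same for each uj gives P = [[-1, 1, 2], [2, 2, 0], [-1, -1, 2]].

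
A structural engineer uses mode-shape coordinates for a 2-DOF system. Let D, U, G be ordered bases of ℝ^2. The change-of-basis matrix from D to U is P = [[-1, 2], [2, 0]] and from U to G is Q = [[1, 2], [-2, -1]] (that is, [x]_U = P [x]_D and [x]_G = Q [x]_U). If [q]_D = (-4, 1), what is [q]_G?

First [q]_U = P [q]_D = (6, -8).
Then [q]_G = Q [q]_U = (-10, -4).

(-10, -4)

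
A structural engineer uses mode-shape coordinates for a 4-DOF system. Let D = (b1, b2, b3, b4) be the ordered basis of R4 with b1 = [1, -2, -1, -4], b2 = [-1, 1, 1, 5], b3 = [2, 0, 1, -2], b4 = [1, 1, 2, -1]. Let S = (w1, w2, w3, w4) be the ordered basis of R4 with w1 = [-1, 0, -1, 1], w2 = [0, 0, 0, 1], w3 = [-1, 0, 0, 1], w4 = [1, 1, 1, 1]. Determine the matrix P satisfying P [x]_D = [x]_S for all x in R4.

Let M have columns bj and N have columns wj. Then for every x, N [x]_S = x = M [x]_D, so P = N^(-1) M.
Since det N = 1, N^(-1) has integer entries; multiplying gives P = [[-1, 0, -1, -1], [1, 2, 0, -2], [-2, 2, -1, 1], [-2, 1, 0, 1]].

[[-1, 0, -1, -1], [1, 2, 0, -2], [-2, 2, -1, 1], [-2, 1, 0, 1]]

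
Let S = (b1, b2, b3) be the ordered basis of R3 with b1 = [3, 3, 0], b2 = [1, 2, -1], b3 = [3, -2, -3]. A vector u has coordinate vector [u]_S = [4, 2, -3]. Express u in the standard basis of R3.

[5, 22, 7]

The coordinates say u = 4b1 + 2b2 - 3b3; adding the scaled basis vectors gives [5, 22, 7].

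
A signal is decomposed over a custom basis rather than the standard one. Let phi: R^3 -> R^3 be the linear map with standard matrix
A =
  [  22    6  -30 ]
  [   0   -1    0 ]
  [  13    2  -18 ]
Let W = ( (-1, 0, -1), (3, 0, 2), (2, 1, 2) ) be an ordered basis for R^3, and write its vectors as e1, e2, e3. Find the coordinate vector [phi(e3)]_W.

(2, -2, -1)

Column 3 of [phi]_W is the W-coordinate vector of phi(e3).
In standard coordinates phi(e3) = A e3 = (-10, -1, -8).
Converting to W: (-10, -1, -8) = 2e1 - 2e2 - e3, so the coordinate vector is (2, -2, -1).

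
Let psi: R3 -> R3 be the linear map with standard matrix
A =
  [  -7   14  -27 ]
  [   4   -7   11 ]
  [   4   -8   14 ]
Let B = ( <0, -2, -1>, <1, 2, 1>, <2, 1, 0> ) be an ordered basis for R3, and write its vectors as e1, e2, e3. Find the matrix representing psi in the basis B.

Let P have columns e1, ..., e3. Then [psi]_B = P^(-1) A P.
Here det P = -1, so P^(-1) is integer; computing A P first and then P^(-1)(A P) gives [[-1, -2, -2], [1, 0, -2], [-1, -3, 1]].

[[-1, -2, -2], [1, 0, -2], [-1, -3, 1]]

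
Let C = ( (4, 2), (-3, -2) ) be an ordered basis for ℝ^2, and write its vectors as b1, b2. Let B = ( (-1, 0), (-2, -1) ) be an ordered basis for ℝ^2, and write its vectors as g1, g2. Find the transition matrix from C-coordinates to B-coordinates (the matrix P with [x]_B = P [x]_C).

[[0, -1], [-2, 2]]

Take x = bj: its C-coordinates are the j-th standard unit vector, so P e_j — column j of P — equals [bj]_B.
b1 = 0·g1 - 2g2, giving column 1 = (0, -2); repeating for each j gives P = [[0, -1], [-2, 2]].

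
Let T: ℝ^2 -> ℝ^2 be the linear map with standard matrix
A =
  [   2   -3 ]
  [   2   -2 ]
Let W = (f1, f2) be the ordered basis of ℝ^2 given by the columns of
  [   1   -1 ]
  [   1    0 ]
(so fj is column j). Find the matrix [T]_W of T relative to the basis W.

[[0, -2], [1, 0]]

With P the matrix whose columns are f1, f2, [T]_W = P^(-1) A P.
Column by column: T(f1) = A f1 = <-1, 0>; its W-coordinates <0, 1> give column 1.
Continuing for each basis vector yields [T]_W = [[0, -2], [1, 0]].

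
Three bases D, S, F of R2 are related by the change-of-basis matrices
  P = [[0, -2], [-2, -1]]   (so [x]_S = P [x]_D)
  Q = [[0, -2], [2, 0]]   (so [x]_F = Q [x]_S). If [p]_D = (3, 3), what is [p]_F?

Composing the changes, [p]_F = Q P [p]_D.
Q P = [[4, 2], [0, -4]]; applying this to (3, 3) gives (18, -12).

(18, -12)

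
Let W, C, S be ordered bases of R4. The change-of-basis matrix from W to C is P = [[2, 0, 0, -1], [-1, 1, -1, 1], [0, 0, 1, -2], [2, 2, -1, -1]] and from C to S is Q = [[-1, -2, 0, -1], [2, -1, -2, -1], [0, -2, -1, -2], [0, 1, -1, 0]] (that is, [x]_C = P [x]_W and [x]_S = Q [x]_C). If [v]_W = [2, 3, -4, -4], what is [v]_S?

Apply P to get C-coordinates [8, 1, 4, 18], then Q to get S-coordinates.
The result is [v]_S = [-28, -11, -42, -3].

[-28, -11, -42, -3]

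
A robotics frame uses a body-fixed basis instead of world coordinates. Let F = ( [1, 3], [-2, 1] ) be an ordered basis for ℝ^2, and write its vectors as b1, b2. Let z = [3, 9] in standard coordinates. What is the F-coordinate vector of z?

[3, 0]

We seek scalars with c_1 b1 + c_2 b2 = z; equivalently solve M c = z where the columns of M are b1, b2.
System: c_1 - 2c_2 = 3, 3c_1 + c_2 = 9; solving gives c_1 = 3, c_2 = 0.
Check: 3b1 + 0·b2 = [3, 9].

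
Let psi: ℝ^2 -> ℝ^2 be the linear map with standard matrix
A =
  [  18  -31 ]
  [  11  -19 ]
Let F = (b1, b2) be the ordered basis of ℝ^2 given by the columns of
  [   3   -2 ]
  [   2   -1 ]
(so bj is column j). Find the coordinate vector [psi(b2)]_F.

Compute psi(b2) = A b2 = <-5, -3> in standard coordinates.
Then write this in F-coordinates: solve for y in y_1 b1 + y_2 b2 = <-5, -3>.
This gives y = <-1, 1>, which is column 2 of [psi]_F.

<-1, 1>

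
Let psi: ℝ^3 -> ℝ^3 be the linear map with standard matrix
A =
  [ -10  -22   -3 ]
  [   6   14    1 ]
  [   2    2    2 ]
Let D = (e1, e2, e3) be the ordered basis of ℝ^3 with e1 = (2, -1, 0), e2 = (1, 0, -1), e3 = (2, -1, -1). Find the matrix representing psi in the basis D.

The j-th column of [psi]_D is [psi(ej)]_D.
psi(e1) = A e1 = (2, -2, 2) = 2e1 - 2e2 + 0·e3, so column 1 is (2, -2, 0).
Repeating for e2, e3 and assembling the columns gives [[2, -2, 2], [-2, 3, -1], [0, -3, 1]].

[[2, -2, 2], [-2, 3, -1], [0, -3, 1]]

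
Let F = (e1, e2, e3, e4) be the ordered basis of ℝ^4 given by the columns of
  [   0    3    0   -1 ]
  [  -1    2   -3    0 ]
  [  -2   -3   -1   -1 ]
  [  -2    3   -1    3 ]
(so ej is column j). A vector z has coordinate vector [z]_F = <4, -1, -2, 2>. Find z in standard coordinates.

The coordinates say z = 4e1 - e2 - 2e3 + 2e4; adding the scaled basis vectors gives <-5, 0, -5, -3>.

<-5, 0, -5, -3>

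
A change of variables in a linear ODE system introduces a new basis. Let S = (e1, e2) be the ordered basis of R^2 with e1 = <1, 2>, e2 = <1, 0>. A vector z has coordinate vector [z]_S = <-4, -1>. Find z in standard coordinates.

<-5, -8>

z = M [z]_S, where M has columns e1, e2.
Carrying out the matrix-vector product, z = <-5, -8>.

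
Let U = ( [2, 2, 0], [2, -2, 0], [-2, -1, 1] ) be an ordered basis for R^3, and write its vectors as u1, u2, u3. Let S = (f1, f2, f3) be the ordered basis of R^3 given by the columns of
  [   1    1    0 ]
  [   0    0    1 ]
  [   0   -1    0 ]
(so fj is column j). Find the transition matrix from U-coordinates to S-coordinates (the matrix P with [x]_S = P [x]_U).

[[2, 2, -1], [0, 0, -1], [2, -2, -1]]

Column j of P is [uj]_S, since P maps U-coordinates to S-coordinates.
Expressing u1 in S: u1 = 2f1 + 0·f2 + 2f3, so column 1 of P is [2, 0, 2].
Doing the same for each uj gives P = [[2, 2, -1], [0, 0, -1], [2, -2, -1]].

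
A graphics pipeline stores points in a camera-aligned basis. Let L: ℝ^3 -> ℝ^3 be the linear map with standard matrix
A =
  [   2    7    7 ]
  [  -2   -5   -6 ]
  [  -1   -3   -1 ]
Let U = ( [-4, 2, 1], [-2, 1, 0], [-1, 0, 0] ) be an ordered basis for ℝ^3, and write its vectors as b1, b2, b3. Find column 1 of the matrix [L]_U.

Compute L(b1) = A b1 = [13, -8, -3] in standard coordinates.
Then write this in U-coordinates: solve for y in y_1 b1 + ... + y_3 b3 = [13, -8, -3].
This gives y = [-3, -2, 3], which is column 1 of [L]_U.

[-3, -2, 3]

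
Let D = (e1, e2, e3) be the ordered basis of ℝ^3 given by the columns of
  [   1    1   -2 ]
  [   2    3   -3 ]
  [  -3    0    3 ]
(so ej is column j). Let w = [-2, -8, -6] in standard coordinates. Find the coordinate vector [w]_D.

[2, -4, 0]

Write w = c_1 e1 + ... + c_3 e3 and solve for the c_i.
Row-reducing the augmented matrix [M | w] gives c = (2, -4, 0).
Check: 2e1 - 4e2 + 0·e3 = [-2, -8, -6].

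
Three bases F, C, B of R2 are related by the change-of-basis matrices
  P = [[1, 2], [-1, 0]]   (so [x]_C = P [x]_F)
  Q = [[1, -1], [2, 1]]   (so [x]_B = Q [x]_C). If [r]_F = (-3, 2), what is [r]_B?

(-2, 5)

Composing the changes, [r]_B = Q P [r]_F.
Q P = [[2, 2], [1, 4]]; applying this to (-3, 2) gives (-2, 5).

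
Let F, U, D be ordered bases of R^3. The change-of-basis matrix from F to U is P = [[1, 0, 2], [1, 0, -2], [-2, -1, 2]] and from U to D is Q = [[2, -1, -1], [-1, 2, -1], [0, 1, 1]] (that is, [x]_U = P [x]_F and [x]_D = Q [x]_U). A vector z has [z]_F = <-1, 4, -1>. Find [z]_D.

Composing the changes, [z]_D = Q P [z]_F.
Q P = [[3, 1, 4], [3, 1, -8], [-1, -1, 0]]; applying this to <-1, 4, -1> gives <-3, 9, -3>.

<-3, 9, -3>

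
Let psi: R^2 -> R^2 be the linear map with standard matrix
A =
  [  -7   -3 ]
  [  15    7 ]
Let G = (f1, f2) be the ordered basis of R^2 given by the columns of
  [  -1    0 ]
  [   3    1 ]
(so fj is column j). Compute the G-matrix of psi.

[[2, 3], [0, -2]]

The j-th column of [psi]_G is [psi(fj)]_G.
psi(f1) = A f1 = (-2, 6) = 2f1 + 0·f2, so column 1 is (2, 0).
Repeating for f2 and assembling the columns gives [[2, 3], [0, -2]].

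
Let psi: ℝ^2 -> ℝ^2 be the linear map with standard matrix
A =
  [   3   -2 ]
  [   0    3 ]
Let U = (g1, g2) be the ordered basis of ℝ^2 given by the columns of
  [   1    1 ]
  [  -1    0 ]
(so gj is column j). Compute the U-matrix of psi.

The j-th column of [psi]_U is [psi(gj)]_U.
psi(g1) = A g1 = (5, -3) = 3g1 + 2g2, so column 1 is (3, 2).
Repeating for g2 and assembling the columns gives [[3, 0], [2, 3]].

[[3, 0], [2, 3]]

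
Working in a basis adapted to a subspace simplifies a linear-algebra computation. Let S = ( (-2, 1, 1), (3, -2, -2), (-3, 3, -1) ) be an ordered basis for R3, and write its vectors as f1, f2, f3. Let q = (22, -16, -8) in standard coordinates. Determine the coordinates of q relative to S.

(-2, 4, -2)

We seek scalars with c_1 f1 + ... + c_3 f3 = q; equivalently solve M c = q where the columns of M are f1, ..., f3.
Gaussian elimination on [M | q] yields c = (-2, 4, -2).
Check: -2f1 + 4f2 - 2f3 = (22, -16, -8).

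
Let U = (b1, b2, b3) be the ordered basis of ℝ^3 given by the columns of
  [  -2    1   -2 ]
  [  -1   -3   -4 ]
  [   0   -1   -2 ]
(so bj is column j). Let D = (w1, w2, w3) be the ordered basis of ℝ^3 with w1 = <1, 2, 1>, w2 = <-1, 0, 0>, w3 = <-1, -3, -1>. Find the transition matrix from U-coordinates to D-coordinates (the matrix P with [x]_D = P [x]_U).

[[1, 0, -2], [2, -2, 0], [1, 1, 0]]

Take x = bj: its U-coordinates are the j-th standard unit vector, so P e_j — column j of P — equals [bj]_D.
b1 = w1 + 2w2 + w3, giving column 1 = <1, 2, 1>; repeating for each j gives P = [[1, 0, -2], [2, -2, 0], [1, 1, 0]].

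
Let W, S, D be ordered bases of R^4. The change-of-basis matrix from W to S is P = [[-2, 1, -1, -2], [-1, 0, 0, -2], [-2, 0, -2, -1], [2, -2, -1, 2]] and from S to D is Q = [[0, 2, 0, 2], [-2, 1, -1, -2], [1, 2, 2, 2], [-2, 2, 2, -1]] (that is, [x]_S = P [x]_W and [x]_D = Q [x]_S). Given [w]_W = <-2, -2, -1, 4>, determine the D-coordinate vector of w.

<6, -16, 5, -7>

First [w]_S = P [w]_W = <-5, -6, 2, 9>.
Then [w]_D = Q [w]_S = <6, -16, 5, -7>.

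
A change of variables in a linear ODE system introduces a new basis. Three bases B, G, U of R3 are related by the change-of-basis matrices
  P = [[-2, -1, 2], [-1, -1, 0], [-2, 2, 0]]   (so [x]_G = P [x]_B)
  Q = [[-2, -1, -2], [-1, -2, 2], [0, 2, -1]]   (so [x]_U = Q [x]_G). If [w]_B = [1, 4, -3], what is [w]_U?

Composing the changes, [w]_U = Q P [w]_B.
Q P = [[9, -1, -4], [0, 7, -2], [0, -4, 0]]; applying this to [1, 4, -3] gives [17, 34, -16].

[17, 34, -16]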